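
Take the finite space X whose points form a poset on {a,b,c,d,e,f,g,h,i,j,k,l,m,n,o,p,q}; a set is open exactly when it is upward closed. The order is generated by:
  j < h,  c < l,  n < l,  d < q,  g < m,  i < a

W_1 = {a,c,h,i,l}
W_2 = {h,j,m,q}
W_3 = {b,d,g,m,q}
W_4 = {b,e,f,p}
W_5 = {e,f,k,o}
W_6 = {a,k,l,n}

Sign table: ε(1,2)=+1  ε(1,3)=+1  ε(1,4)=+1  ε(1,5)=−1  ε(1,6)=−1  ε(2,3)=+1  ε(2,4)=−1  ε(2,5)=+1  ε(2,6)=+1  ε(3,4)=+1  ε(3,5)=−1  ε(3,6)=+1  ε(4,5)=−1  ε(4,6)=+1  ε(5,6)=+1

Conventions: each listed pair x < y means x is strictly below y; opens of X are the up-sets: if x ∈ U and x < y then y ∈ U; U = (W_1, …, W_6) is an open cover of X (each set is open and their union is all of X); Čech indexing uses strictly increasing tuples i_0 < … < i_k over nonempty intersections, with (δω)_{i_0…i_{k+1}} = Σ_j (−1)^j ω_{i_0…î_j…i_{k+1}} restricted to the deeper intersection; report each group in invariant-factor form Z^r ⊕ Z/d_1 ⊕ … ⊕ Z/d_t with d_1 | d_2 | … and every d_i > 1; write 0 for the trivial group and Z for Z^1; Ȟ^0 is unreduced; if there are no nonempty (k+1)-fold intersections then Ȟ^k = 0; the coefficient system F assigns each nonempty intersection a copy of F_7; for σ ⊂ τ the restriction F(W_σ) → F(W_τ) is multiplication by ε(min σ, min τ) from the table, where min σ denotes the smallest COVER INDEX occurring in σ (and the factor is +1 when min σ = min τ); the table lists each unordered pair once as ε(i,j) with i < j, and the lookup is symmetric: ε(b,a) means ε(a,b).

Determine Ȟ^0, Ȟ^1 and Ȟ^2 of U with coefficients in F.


nonempty overlaps:
  W12={h} W16={a,l} W23={m,q} W34={b} W45={e,f} W56={k}
C dims 6,6; δ0: rk_F7 5
degree 0: 6−5−0 = 1 → Ȟ^0 ≅ Z/7
degree 1: 6−0−5 = 1 → Ȟ^1 ≅ Z/7
degree 2: 0−0−0 = 0 → Ȟ^2 ≅ 0

Ȟ^0(U;F) ≅ Z/7; Ȟ^1(U;F) ≅ Z/7; Ȟ^2(U;F) ≅ 0


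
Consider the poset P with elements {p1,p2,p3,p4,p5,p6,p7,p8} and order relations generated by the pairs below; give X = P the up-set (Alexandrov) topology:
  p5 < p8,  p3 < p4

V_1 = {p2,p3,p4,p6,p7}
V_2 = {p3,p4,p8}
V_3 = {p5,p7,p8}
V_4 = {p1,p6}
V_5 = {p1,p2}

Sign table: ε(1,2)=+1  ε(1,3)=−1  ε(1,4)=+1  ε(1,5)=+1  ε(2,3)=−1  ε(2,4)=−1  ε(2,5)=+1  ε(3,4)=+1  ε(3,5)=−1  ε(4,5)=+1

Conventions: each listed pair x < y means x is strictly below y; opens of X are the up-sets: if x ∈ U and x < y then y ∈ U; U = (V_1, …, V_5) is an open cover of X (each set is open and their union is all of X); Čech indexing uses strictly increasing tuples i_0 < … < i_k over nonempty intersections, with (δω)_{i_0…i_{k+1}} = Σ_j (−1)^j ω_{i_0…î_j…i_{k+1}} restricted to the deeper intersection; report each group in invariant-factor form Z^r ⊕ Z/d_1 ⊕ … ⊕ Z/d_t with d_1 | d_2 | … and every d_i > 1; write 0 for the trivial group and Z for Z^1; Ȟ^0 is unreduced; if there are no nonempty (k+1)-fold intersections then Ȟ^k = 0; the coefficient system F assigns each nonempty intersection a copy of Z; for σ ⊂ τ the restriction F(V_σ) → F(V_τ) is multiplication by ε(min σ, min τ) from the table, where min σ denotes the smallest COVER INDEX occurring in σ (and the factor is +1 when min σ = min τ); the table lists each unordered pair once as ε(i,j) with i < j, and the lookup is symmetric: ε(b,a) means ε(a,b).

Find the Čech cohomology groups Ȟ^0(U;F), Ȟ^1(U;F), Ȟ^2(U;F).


intersection data:
  V12={p3,p4} V13={p7} V14={p6} V15={p2} V23={p8} V45={p1}
C dims 5,6; δ0: rk 4, SNF 1^4
Ȟ^0 = (5 − 4) − 0 = 1, so Ȟ^0 ≅ Z
Ȟ^1 = (6 − 0) − 4 = 2, so Ȟ^1 ≅ Z^2
Ȟ^2 = (0 − 0) − 0 = 0, so Ȟ^2 ≅ 0

Ȟ^0 ≅ Z,  Ȟ^1 ≅ Z^2,  Ȟ^2 ≅ 0


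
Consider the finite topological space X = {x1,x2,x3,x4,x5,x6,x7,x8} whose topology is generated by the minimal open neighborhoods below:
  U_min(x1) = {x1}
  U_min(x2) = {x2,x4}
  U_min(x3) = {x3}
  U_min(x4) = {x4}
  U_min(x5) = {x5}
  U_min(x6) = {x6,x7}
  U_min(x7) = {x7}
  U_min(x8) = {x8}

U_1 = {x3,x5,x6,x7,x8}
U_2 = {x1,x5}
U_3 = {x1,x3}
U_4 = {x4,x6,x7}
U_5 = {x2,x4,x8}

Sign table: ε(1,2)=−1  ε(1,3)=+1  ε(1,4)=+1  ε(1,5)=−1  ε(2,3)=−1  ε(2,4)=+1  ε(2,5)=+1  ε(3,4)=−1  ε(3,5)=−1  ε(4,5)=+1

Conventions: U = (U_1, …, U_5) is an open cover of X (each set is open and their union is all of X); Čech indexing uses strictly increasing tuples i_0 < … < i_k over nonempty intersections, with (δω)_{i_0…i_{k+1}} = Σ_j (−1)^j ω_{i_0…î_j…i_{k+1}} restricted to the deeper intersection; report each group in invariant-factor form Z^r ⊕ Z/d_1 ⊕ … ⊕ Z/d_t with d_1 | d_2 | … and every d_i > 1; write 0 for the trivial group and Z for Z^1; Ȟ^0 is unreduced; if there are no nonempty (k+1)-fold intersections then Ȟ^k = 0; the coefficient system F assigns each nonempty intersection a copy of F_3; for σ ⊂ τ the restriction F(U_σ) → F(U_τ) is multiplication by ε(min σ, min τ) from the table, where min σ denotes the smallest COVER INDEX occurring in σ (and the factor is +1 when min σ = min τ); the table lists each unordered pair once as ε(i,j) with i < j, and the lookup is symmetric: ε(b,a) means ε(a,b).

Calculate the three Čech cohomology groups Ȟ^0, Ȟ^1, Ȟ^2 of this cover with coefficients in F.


cover nerve:
  U12={x5} U13={x3} U14={x6,x7} U15={x8} U23={x1} U45={x4}
C dims 5,6; δ0: rk_F3 5
Ȟ^0: (5−5)−0=0 ⇒ 0
Ȟ^1: (6−0)−5=1 ⇒ Z/3
Ȟ^2: (0−0)−0=0 ⇒ 0

Ȟ^0(U;F) ≅ 0, Ȟ^1(U;F) ≅ Z/3 and Ȟ^2(U;F) ≅ 0


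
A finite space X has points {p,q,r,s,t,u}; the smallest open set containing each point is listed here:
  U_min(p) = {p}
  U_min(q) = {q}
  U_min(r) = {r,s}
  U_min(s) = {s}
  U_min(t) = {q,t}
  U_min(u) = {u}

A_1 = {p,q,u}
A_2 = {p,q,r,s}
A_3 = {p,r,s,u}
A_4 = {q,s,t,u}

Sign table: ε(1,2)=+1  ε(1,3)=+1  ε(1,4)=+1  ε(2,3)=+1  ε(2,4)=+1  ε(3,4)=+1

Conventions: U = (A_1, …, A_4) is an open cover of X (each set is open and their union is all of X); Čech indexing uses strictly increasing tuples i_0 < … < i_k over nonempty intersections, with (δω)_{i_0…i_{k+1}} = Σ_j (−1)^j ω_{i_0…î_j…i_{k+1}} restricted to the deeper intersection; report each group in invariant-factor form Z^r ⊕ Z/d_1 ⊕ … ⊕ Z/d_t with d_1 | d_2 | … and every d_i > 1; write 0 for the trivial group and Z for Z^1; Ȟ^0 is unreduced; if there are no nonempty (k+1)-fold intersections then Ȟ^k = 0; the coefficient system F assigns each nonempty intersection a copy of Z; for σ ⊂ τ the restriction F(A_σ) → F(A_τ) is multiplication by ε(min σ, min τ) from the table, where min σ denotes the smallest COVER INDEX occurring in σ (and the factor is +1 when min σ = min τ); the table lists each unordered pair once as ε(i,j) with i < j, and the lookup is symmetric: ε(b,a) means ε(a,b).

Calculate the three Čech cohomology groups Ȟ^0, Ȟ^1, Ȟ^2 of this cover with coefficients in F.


cover nerve:
  A12={p,q} A13={p,u} A14={q,u} A23={p,r,s} A24={q,s} A34={s,u}
  A123={p} A124={q} A134={u} A234={s}
C dims 4,6,4; δ0: rk 3, SNF 1^3; δ1: rk 3, SNF 1^3
Ȟ^0: (4−3)−0=1 ⇒ Z
Ȟ^1: (6−3)−3=0 ⇒ 0
Ȟ^2: (4−0)−3=1 ⇒ Z

Ȟ^0 = Z, Ȟ^1 = 0 and Ȟ^2 = Z


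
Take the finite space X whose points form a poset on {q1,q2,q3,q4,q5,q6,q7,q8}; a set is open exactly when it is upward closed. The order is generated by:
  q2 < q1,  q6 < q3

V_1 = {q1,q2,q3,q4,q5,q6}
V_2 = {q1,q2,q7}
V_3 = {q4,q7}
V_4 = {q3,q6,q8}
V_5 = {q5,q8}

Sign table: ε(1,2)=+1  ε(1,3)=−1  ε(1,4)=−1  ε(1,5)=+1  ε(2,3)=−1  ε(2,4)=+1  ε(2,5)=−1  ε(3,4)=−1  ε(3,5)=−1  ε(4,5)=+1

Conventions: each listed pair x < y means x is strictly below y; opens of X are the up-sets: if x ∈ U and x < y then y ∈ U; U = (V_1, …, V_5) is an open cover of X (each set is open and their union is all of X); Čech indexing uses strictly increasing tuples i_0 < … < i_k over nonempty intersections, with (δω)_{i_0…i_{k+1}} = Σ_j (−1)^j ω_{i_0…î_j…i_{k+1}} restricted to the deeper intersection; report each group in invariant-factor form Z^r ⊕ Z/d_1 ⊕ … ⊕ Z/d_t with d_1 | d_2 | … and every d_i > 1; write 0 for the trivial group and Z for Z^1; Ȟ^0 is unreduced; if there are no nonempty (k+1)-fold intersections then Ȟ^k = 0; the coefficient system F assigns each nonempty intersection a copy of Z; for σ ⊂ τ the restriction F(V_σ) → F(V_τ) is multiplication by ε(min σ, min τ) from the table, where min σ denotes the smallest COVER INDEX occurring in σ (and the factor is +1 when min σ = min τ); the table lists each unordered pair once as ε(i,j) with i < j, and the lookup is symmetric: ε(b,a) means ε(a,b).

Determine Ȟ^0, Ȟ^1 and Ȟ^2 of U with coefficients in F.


cover nerve:
  V12={q1,q2} V13={q4} V14={q3,q6} V15={q5} V23={q7} V45={q8}
C dims 5,6; δ0: rk 5, SNF 1^4·2
Ȟ^0: (5−5)−0=0 ⇒ 0
Ȟ^1: (6−0)−5=1 plus torsion [2] ⇒ Z ⊕ Z/2
Ȟ^2: (0−0)−0=0 ⇒ 0

Ȟ^0 = 0; Ȟ^1 = Z ⊕ Z/2; Ȟ^2 = 0


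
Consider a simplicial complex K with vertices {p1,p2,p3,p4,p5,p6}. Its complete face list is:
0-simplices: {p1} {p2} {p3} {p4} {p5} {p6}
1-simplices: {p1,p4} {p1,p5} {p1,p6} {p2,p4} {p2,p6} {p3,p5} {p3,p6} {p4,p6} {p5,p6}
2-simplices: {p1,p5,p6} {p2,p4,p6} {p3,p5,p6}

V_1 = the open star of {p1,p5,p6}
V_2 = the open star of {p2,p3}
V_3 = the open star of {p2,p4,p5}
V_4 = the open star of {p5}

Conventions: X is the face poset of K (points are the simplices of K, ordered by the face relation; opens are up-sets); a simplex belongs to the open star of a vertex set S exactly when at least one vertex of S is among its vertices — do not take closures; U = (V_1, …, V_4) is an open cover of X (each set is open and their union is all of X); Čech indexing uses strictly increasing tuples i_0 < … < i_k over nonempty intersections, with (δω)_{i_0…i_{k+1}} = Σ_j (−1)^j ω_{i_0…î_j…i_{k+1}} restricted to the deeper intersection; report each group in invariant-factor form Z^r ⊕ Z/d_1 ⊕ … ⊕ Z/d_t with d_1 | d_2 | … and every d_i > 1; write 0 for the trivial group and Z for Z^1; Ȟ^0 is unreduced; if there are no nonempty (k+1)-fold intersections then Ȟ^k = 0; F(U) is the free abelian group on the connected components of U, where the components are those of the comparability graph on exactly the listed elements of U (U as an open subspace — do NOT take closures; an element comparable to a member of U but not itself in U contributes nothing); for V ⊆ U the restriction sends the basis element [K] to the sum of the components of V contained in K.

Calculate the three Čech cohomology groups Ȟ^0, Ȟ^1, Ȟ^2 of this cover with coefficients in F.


Ȟ^0(U;F) ≅ Z, Ȟ^1(U;F) ≅ Z, Ȟ^2(U;F) ≅ 0

nonempty intersections:
  V1={{p1},{p5},{p6},{p1,p4},{p1,p5},{p1,p6},{p2,p6},{p3,p5},{p3,p6},{p4,p6},{p5,p6},{p1,p5,p6},{p2,p4,p6},{p3,p5,p6}} V2={{p2},{p3},{p2,p4},{p2,p6},{p3,p5},{p3,p6},{p2,p4,p6},{p3,p5,p6}} V3={{p2},{p4},{p5},{p1,p4},{p1,p5},{p2,p4},{p2,p6},{p3,p5},{p4,p6},{p5,p6},{p1,p5,p6},{p2,p4,p6},{p3,p5,p6}} V4={{p5},{p1,p5},{p3,p5},{p5,p6},{p1,p5,p6},{p3,p5,p6}}
  V12={{p2,p6},{p3,p5},{p3,p6},{p2,p4,p6},{p3,p5,p6}} V13={{p5},{p1,p4},{p1,p5},{p2,p6},{p3,p5},{p4,p6},{p5,p6},{p1,p5,p6},{p2,p4,p6},{p3,p5,p6}} V14={{p5},{p1,p5},{p3,p5},{p5,p6},{p1,p5,p6},{p3,p5,p6}} V23={{p2},{p2,p4},{p2,p6},{p3,p5},{p2,p4,p6},{p3,p5,p6}} V24={{p3,p5},{p3,p5,p6}} V34={{p5},{p1,p5},{p3,p5},{p5,p6},{p1,p5,p6},{p3,p5,p6}}
  V123={{p2,p6},{p3,p5},{p2,p4,p6},{p3,p5,p6}} V124={{p3,p5},{p3,p5,p6}} V134={{p5},{p1,p5},{p3,p5},{p5,p6},{p1,p5,p6},{p3,p5,p6}} V234={{p3,p5},{p3,p5,p6}}
  V1234={{p3,p5},{p3,p5,p6}}
components per intersection:
  V1: {{p1},{p5},{p6},{p1,p4},{p1,p5},{p1,p6},{p2,p6},{p3,p5},{p3,p6},{p4,p6},{p5,p6},{p1,p5,p6},{p2,p4,p6},{p3,p5,p6}}
  V2: {{p2},{p2,p4},{p2,p6},{p2,p4,p6}} {{p3},{p3,p5},{p3,p6},{p3,p5,p6}}
  V3: {{p2},{p4},{p1,p4},{p2,p4},{p2,p6},{p4,p6},{p2,p4,p6}} {{p5},{p1,p5},{p3,p5},{p5,p6},{p1,p5,p6},{p3,p5,p6}}
  V4: {{p5},{p1,p5},{p3,p5},{p5,p6},{p1,p5,p6},{p3,p5,p6}}
  V12: {{p2,p6},{p2,p4,p6}} {{p3,p5},{p3,p6},{p3,p5,p6}}
  V13: {{p5},{p1,p5},{p3,p5},{p5,p6},{p1,p5,p6},{p3,p5,p6}} {{p1,p4}} {{p2,p6},{p4,p6},{p2,p4,p6}}
  V14: {{p5},{p1,p5},{p3,p5},{p5,p6},{p1,p5,p6},{p3,p5,p6}}
  V23: {{p2},{p2,p4},{p2,p6},{p2,p4,p6}} {{p3,p5},{p3,p5,p6}}
  V24: {{p3,p5},{p3,p5,p6}}
  V34: {{p5},{p1,p5},{p3,p5},{p5,p6},{p1,p5,p6},{p3,p5,p6}}
  V123: {{p2,p6},{p2,p4,p6}} {{p3,p5},{p3,p5,p6}}
  V124: {{p3,p5},{p3,p5,p6}}
  V134: {{p5},{p1,p5},{p3,p5},{p5,p6},{p1,p5,p6},{p3,p5,p6}}
  V234: {{p3,p5},{p3,p5,p6}}
  V1234: {{p3,p5},{p3,p5,p6}}
C dims 6,10,5,1; δ0: rk 5, SNF 1^5; δ1: rk 4, SNF 1^4; δ2: rk 1, SNF 1^1
Ȟ^0: (6−5)−0=1 ⇒ Z
Ȟ^1: (10−4)−5=1 ⇒ Z
Ȟ^2: (5−1)−4=0 ⇒ 0


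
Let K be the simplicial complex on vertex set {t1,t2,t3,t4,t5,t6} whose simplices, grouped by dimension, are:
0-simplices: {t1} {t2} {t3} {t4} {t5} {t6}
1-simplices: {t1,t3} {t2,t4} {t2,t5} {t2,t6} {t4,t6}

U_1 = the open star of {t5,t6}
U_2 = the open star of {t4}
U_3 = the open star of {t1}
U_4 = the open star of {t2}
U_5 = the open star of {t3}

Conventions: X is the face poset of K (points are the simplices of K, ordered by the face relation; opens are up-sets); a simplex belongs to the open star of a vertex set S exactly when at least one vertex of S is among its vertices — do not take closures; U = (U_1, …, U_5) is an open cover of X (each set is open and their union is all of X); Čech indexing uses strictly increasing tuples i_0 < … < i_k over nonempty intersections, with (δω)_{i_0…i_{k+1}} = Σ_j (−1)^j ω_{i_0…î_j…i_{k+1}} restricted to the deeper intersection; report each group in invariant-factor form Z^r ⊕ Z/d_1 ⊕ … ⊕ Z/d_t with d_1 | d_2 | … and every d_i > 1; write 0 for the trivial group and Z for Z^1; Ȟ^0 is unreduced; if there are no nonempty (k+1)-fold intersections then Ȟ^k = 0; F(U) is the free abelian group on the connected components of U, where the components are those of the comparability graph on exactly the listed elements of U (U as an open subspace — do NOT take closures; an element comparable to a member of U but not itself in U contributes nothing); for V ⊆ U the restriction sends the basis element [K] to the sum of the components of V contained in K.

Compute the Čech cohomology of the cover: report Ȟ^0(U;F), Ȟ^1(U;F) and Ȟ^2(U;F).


Ȟ^0(U;F) ≅ Z^2, Ȟ^1(U;F) ≅ Z and Ȟ^2(U;F) ≅ 0

intersection data:
  U1={{t5},{t6},{t2,t5},{t2,t6},{t4,t6}} U2={{t4},{t2,t4},{t4,t6}} U3={{t1},{t1,t3}} U4={{t2},{t2,t4},{t2,t5},{t2,t6}} U5={{t3},{t1,t3}}
  U12={{t4,t6}} U14={{t2,t5},{t2,t6}} U24={{t2,t4}} U35={{t1,t3}}
components per intersection:
  U1: {{t5},{t2,t5}} {{t6},{t2,t6},{t4,t6}}
  U2: {{t4},{t2,t4},{t4,t6}}
  U3: {{t1},{t1,t3}}
  U4: {{t2},{t2,t4},{t2,t5},{t2,t6}}
  U5: {{t3},{t1,t3}}
  U12: {{t4,t6}}
  U14: {{t2,t5}} {{t2,t6}}
  U24: {{t2,t4}}
  U35: {{t1,t3}}
C dims 6,5; δ0: rk 4, SNF 1^4
Ȟ^0 = (6 − 4) − 0 = 2, so Ȟ^0 ≅ Z^2
Ȟ^1 = (5 − 0) − 4 = 1, so Ȟ^1 ≅ Z
Ȟ^2 = (0 − 0) − 0 = 0, so Ȟ^2 ≅ 0


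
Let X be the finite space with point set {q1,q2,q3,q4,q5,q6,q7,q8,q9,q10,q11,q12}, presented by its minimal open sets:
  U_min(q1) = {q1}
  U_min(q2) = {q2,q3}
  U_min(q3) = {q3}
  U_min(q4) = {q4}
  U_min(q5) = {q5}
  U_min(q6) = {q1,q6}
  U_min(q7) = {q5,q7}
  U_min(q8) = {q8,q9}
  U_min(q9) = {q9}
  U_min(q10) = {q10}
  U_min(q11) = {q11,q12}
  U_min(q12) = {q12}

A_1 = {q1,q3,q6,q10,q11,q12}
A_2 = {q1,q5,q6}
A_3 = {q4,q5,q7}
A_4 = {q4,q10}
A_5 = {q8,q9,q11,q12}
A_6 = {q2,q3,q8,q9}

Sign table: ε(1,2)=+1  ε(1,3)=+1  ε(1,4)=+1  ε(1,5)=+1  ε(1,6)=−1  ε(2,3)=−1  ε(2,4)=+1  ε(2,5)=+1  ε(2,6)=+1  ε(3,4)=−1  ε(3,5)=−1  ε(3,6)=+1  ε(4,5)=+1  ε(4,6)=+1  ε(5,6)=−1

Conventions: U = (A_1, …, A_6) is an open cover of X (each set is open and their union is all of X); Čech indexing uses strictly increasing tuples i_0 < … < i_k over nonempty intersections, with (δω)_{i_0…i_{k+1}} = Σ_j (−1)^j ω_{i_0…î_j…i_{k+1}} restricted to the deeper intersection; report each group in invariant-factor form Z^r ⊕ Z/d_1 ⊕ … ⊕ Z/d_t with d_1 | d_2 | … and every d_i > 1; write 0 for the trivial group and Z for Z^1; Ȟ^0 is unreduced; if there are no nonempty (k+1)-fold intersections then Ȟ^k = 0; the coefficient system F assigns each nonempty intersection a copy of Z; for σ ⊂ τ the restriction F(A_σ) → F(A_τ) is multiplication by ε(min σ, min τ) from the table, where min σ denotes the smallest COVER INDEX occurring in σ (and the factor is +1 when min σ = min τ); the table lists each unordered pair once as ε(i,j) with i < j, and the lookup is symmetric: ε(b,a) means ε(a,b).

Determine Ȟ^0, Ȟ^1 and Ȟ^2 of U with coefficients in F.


nerve of the cover:
  A12={q1,q6} A14={q10} A15={q11,q12} A16={q3} A23={q5} A34={q4} A56={q8,q9}
C dims 6,7; δ0: rk 5, SNF 1^5
Ȟ^0 = (6 − 5) − 0 = 1, so Ȟ^0 ≅ Z
Ȟ^1 = (7 − 0) − 5 = 2, so Ȟ^1 ≅ Z^2
Ȟ^2 = (0 − 0) − 0 = 0, so Ȟ^2 ≅ 0

Ȟ^0(U;F) ≅ Z, Ȟ^1(U;F) ≅ Z^2, Ȟ^2(U;F) ≅ 0


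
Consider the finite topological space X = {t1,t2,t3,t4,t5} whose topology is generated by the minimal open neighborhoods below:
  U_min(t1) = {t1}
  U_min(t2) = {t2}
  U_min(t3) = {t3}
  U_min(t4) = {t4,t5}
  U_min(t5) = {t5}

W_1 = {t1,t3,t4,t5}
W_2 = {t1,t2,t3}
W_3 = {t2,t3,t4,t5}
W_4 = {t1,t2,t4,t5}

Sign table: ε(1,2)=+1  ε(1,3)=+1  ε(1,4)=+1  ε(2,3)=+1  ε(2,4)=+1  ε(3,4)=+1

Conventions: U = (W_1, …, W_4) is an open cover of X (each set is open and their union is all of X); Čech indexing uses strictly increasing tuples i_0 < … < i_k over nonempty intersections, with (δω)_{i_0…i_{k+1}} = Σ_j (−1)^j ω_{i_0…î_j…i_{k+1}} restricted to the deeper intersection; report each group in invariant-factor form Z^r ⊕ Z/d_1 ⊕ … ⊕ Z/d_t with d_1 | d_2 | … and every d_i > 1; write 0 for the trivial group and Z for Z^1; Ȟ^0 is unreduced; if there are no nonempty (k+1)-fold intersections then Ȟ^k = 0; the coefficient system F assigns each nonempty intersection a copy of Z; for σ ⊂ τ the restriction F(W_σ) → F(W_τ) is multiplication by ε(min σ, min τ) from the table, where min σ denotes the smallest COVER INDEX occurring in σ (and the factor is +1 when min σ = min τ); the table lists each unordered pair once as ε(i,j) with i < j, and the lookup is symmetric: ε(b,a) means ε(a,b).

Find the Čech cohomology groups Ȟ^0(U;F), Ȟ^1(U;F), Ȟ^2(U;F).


intersection data:
  W12={t1,t3} W13={t3,t4,t5} W14={t1,t4,t5} W23={t2,t3} W24={t1,t2} W34={t2,t4,t5}
  W123={t3} W124={t1} W134={t4,t5} W234={t2}
C dims 4,6,4; δ0: rk 3, SNF 1^3; δ1: rk 3, SNF 1^3
Ȟ^0 = (4 − 3) − 0 = 1, so Ȟ^0 ≅ Z
Ȟ^1 = (6 − 3) − 3 = 0, so Ȟ^1 ≅ 0
Ȟ^2 = (4 − 0) − 3 = 1, so Ȟ^2 ≅ Z

Ȟ^0 = Z, Ȟ^1 = 0, Ȟ^2 = Z


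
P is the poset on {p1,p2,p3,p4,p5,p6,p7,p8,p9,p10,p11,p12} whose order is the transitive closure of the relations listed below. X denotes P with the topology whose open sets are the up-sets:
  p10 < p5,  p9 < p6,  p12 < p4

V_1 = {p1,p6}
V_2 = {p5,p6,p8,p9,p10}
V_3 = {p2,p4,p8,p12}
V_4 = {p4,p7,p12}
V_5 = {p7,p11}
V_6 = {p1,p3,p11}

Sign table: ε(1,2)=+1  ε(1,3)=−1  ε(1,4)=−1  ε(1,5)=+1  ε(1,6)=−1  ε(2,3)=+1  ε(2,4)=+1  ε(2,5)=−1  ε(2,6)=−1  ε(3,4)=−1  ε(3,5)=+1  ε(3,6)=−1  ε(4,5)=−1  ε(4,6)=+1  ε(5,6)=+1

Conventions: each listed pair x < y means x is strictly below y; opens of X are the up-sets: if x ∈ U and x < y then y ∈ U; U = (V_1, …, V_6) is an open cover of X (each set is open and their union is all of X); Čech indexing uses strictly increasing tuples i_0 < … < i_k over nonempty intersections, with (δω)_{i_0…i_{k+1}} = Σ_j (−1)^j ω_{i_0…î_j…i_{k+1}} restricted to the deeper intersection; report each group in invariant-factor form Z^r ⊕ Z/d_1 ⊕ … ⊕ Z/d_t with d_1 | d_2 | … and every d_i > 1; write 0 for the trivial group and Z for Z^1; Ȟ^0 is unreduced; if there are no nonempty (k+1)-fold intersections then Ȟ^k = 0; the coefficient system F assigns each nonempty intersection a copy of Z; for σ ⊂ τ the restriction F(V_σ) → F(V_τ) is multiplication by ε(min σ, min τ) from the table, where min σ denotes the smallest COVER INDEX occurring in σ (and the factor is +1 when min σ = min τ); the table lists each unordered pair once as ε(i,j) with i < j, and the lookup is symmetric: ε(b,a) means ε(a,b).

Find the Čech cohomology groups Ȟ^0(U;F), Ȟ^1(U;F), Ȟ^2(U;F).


Ȟ^0 = 0; Ȟ^1 = Z/2; Ȟ^2 = 0

nonempty intersections:
  V12={p6} V16={p1} V23={p8} V34={p4,p12} V45={p7} V56={p11}
C dims 6,6; δ0: rk 6, SNF 1^5·2
Ȟ^0: (6−6)−0=0 ⇒ 0
Ȟ^1: (6−0)−6=0 plus torsion [2] ⇒ Z/2
Ȟ^2: (0−0)−0=0 ⇒ 0


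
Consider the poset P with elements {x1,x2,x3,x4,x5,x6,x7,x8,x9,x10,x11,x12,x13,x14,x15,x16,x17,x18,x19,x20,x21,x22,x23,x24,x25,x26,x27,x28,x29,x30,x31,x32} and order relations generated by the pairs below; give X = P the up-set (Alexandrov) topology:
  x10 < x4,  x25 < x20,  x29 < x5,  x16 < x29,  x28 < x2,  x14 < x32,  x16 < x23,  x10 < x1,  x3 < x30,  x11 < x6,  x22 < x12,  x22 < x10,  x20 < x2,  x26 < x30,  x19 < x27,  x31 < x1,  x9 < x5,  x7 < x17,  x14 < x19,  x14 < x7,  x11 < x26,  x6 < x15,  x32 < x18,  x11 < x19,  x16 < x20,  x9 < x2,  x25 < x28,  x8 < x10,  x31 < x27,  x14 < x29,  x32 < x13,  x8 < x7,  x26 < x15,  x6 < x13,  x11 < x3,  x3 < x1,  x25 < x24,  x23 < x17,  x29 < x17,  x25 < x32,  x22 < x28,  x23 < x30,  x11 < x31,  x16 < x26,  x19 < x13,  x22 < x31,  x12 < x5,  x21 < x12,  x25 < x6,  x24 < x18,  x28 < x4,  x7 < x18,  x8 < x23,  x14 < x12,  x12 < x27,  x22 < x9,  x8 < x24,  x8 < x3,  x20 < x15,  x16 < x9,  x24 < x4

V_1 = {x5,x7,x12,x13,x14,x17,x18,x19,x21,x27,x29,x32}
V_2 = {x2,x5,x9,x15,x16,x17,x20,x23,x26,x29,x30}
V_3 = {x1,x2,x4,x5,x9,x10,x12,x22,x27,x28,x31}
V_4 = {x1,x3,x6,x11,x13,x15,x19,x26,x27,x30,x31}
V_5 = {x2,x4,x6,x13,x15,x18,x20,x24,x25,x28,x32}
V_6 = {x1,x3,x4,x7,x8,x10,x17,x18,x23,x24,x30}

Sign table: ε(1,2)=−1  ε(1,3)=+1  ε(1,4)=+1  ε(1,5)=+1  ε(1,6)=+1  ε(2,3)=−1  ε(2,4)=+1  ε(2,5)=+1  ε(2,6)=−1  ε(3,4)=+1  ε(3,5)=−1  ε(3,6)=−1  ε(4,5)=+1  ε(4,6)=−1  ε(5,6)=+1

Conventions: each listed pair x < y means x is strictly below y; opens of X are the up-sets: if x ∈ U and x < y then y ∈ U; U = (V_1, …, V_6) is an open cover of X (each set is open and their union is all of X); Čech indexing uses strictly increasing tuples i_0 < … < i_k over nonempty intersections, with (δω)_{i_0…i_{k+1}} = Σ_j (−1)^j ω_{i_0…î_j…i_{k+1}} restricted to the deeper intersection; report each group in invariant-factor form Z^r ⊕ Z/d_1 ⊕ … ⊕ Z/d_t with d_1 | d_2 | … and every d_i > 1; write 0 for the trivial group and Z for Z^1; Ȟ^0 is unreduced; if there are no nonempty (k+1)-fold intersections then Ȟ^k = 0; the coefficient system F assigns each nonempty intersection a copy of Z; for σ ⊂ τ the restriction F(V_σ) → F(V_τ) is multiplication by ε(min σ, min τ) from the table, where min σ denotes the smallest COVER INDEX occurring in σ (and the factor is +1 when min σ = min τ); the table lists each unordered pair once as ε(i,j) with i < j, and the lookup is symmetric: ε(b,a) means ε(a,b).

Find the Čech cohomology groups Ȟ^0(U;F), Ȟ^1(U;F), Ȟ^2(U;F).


nerve simplices:
  V12={x5,x17,x29} V13={x5,x12,x27} V14={x13,x19,x27} V15={x13,x18,x32} V16={x7,x17,x18} V23={x2,x5,x9} V24={x15,x26,x30} V25={x2,x15,x20} V26={x17,x23,x30} V34={x1,x27,x31} V35={x2,x4,x28} V36={x1,x4,x10} V45={x6,x13,x15} V46={x1,x3,x30} V56={x4,x18,x24}
  V123={x5} V126={x17} V134={x27} V145={x13} V156={x18} V235={x2} V245={x15} V246={x30} V346={x1} V356={x4}
C dims 6,15,10; δ0: rk 6, SNF 1^5·2; δ1: rk 9, SNF 1^9
degree 0: 6−6−0 = 0 → Ȟ^0 ≅ 0
degree 1: 15−9−6 = 0 plus torsion [2] → Ȟ^1 ≅ Z/2
degree 2: 10−0−9 = 1 → Ȟ^2 ≅ Z

Ȟ^0 ≅ 0,  Ȟ^1 ≅ Z/2,  Ȟ^2 ≅ Z


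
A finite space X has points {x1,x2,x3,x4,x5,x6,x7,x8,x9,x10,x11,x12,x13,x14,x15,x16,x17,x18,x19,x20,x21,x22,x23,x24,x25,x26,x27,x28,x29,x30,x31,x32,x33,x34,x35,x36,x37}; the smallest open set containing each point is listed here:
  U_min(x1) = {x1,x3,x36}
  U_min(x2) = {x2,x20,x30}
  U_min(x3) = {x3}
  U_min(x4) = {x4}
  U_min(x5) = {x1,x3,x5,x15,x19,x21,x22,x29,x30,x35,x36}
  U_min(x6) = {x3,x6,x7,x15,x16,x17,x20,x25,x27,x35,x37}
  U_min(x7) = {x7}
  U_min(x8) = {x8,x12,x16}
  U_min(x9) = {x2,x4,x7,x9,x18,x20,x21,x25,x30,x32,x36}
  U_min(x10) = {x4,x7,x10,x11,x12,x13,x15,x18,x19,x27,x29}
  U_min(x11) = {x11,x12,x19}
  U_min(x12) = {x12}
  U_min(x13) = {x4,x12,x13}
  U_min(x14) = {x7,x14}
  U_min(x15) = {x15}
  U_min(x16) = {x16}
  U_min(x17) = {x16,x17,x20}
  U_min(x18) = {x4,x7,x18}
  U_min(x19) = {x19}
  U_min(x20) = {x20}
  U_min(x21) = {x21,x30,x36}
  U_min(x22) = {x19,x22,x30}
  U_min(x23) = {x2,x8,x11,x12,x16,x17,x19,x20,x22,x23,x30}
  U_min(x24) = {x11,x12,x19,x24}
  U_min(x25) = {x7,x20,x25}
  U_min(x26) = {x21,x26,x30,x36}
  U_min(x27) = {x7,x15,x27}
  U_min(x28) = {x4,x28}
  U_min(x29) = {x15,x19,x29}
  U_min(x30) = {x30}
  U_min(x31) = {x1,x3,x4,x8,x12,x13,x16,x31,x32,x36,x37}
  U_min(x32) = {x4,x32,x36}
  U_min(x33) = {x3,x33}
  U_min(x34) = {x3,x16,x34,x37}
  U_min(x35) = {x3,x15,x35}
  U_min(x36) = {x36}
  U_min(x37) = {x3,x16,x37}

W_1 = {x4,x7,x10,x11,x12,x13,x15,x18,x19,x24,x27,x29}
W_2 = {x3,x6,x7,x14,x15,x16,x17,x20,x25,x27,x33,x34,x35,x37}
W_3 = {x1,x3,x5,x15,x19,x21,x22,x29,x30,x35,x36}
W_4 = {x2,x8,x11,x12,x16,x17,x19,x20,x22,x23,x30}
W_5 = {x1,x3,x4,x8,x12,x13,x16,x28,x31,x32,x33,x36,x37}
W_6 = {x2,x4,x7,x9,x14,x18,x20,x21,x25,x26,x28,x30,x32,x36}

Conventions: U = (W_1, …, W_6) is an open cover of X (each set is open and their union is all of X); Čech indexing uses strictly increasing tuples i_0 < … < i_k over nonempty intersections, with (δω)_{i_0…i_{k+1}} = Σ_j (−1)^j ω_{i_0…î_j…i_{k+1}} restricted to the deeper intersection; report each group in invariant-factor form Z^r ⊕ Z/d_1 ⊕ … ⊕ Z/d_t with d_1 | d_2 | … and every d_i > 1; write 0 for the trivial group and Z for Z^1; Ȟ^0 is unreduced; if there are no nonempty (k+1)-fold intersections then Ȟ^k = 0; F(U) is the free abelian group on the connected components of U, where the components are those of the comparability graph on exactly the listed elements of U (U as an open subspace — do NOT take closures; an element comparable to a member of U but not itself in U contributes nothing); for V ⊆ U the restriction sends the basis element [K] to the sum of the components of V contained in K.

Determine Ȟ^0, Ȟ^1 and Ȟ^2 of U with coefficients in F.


Ȟ^0 = Z; Ȟ^1 = 0; Ȟ^2 = Z/2

nerve simplices:
  W12={x7,x15,x27} W13={x15,x19,x29} W14={x11,x12,x19} W15={x4,x12,x13} W16={x4,x7,x18} W23={x3,x15,x35} W24={x16,x17,x20} W25={x3,x16,x33,x37} W26={x7,x14,x20,x25} W34={x19,x22,x30} W35={x1,x3,x36} W36={x21,x30,x36} W45={x8,x12,x16} W46={x2,x20,x30} W56={x4,x28,x32,x36}
  W123={x15} W126={x7} W134={x19} W145={x12} W156={x4} W235={x3} W245={x16} W246={x20} W346={x30} W356={x36}
components per intersection:
  W1: {x4,x7,x10,x11,x12,x13,x15,x18,x19,x24,x27,x29}
  W2: {x3,x6,x7,x14,x15,x16,x17,x20,x25,x27,x33,x34,x35,x37}
  W3: {x1,x3,x5,x15,x19,x21,x22,x29,x30,x35,x36}
  W4: {x2,x8,x11,x12,x16,x17,x19,x20,x22,x23,x30}
  W5: {x1,x3,x4,x8,x12,x13,x16,x28,x31,x32,x33,x36,x37}
  W6: {x2,x4,x7,x9,x14,x18,x20,x21,x25,x26,x28,x30,x32,x36}
  W12: {x7,x15,x27}
  W13: {x15,x19,x29}
  W14: {x11,x12,x19}
  W15: {x4,x12,x13}
  W16: {x4,x7,x18}
  W23: {x3,x15,x35}
  W24: {x16,x17,x20}
  W25: {x3,x16,x33,x37}
  W26: {x7,x14,x20,x25}
  W34: {x19,x22,x30}
  W35: {x1,x3,x36}
  W36: {x21,x30,x36}
  W45: {x8,x12,x16}
  W46: {x2,x20,x30}
  W56: {x4,x28,x32,x36}
  W123: {x15}
  W126: {x7}
  W134: {x19}
  W145: {x12}
  W156: {x4}
  W235: {x3}
  W245: {x16}
  W246: {x20}
  W346: {x30}
  W356: {x36}
C dims 6,15,10; δ0: rk 5, SNF 1^5; δ1: rk 10, SNF 1^9·2
degree 0: 6−5−0 = 1 → Ȟ^0 ≅ Z
degree 1: 15−10−5 = 0 → Ȟ^1 ≅ 0
degree 2: 10−0−10 = 0 plus torsion [2] → Ȟ^2 ≅ Z/2


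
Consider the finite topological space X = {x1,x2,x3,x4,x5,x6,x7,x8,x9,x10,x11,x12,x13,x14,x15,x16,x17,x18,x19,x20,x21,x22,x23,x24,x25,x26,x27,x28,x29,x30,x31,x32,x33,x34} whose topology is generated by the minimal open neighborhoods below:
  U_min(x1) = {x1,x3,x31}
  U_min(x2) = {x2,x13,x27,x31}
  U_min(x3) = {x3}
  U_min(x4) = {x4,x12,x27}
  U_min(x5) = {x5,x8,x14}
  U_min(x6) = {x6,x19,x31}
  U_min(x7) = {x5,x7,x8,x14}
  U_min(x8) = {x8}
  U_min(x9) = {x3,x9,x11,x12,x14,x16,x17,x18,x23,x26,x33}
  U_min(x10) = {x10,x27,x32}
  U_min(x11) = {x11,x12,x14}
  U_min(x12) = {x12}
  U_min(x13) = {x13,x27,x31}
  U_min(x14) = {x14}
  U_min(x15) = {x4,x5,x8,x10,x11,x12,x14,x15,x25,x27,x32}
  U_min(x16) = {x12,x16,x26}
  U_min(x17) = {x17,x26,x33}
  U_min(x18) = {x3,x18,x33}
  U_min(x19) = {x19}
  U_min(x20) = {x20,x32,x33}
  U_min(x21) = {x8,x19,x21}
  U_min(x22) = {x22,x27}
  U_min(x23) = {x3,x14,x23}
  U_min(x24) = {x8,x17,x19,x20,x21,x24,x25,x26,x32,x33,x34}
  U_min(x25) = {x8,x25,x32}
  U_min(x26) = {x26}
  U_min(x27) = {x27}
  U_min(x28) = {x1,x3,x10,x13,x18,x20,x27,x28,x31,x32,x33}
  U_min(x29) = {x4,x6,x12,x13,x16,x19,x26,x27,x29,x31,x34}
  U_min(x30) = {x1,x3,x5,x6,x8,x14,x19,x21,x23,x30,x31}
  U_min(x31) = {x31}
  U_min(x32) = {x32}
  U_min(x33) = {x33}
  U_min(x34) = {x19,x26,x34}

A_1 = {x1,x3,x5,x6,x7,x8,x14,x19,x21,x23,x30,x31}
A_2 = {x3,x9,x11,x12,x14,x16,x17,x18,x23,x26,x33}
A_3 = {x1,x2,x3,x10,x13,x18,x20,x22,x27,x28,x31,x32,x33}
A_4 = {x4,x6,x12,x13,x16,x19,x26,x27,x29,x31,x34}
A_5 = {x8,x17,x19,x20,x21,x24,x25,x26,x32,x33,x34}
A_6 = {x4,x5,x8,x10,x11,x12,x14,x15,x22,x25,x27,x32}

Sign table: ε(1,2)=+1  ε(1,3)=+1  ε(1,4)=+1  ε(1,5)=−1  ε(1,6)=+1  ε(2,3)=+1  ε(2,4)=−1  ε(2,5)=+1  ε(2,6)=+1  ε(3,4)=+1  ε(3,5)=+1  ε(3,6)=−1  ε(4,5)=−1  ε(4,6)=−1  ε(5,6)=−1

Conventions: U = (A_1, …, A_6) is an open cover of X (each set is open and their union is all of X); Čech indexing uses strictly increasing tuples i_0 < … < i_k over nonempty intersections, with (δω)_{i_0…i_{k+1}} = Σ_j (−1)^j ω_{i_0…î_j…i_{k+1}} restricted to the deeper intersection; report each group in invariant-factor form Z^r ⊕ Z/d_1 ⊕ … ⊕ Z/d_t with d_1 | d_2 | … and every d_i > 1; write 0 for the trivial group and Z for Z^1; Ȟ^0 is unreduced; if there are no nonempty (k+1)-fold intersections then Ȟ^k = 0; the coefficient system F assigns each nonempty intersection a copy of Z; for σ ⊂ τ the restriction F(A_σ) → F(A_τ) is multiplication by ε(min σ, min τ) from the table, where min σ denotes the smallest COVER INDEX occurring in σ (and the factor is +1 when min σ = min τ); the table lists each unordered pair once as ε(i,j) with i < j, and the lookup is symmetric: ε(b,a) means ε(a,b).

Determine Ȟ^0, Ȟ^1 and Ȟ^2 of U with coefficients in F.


cover nerve:
  A12={x3,x14,x23} A13={x1,x3,x31} A14={x6,x19,x31} A15={x8,x19,x21} A16={x5,x8,x14} A23={x3,x18,x33} A24={x12,x16,x26} A25={x17,x26,x33} A26={x11,x12,x14} A34={x13,x27,x31} A35={x20,x32,x33} A36={x10,x22,x27,x32} A45={x19,x26,x34} A46={x4,x12,x27} A56={x8,x25,x32}
  A123={x3} A126={x14} A134={x31} A145={x19} A156={x8} A235={x33} A245={x26} A246={x12} A346={x27} A356={x32}
C dims 6,15,10; δ0: rk 6, SNF 1^5·2; δ1: rk 9, SNF 1^9
Ȟ^0: (6−6)−0=0 ⇒ 0
Ȟ^1: (15−9)−6=0 plus torsion [2] ⇒ Z/2
Ȟ^2: (10−0)−9=1 ⇒ Z

Ȟ^0(U;F) ≅ 0, Ȟ^1(U;F) ≅ Z/2 and Ȟ^2(U;F) ≅ Z


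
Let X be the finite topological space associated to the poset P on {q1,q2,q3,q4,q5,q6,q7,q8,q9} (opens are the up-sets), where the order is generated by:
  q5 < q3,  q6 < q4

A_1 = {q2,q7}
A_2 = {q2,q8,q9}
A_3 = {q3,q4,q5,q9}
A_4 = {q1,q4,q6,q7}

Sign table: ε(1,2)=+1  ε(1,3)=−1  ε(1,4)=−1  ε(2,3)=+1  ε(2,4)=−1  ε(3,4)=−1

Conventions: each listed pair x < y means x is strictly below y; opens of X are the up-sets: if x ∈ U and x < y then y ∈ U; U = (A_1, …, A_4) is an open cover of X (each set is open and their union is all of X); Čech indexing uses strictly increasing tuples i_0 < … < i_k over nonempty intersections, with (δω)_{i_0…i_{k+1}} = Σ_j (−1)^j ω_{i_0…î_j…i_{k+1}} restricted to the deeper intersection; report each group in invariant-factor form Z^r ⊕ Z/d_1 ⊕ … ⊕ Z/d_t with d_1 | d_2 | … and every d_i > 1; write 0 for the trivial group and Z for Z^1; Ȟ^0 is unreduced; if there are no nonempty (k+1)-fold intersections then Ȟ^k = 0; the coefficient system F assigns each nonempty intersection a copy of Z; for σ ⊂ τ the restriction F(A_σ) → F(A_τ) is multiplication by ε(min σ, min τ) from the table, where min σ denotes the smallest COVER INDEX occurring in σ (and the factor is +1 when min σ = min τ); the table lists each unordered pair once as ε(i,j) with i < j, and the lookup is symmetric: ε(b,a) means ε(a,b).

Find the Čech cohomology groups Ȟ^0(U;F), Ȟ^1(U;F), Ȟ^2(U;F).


nerve simplices:
  A12={q2} A14={q7} A23={q9} A34={q4}
C dims 4,4; δ0: rk 3, SNF 1^3
degree 0: 4−3−0 = 1 → Ȟ^0 ≅ Z
degree 1: 4−0−3 = 1 → Ȟ^1 ≅ Z
degree 2: 0−0−0 = 0 → Ȟ^2 ≅ 0

Ȟ^0 ≅ Z; Ȟ^1 ≅ Z; Ȟ^2 ≅ 0


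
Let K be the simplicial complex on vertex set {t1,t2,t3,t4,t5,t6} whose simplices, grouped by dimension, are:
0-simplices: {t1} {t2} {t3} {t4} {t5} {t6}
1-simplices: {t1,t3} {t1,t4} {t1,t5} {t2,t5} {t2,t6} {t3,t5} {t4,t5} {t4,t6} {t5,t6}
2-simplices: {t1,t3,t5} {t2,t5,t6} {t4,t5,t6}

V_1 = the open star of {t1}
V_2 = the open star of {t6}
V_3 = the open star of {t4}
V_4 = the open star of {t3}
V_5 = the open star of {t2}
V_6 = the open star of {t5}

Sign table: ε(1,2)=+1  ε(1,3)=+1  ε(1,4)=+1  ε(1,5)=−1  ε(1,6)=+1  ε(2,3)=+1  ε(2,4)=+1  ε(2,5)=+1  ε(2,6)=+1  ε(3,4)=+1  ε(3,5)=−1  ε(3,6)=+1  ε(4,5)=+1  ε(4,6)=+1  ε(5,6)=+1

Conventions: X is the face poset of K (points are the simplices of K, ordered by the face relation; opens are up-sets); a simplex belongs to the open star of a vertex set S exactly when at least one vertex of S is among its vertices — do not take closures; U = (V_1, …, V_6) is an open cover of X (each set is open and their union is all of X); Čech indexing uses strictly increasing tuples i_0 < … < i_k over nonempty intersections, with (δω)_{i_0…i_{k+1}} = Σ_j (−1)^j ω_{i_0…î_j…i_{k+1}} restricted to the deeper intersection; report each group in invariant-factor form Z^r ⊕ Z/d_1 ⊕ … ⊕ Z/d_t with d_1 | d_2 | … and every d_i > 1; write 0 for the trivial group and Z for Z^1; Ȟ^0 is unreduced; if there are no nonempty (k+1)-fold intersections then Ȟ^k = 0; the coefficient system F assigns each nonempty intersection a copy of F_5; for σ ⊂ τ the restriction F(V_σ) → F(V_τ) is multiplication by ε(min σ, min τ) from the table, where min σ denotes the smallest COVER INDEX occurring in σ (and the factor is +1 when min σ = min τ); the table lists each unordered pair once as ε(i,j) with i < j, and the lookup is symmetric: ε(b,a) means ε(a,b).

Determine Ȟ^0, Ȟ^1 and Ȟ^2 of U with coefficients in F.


Ȟ^0 = Z/5,  Ȟ^1 = Z/5,  Ȟ^2 = 0

intersection data:
  V1={{t1},{t1,t3},{t1,t4},{t1,t5},{t1,t3,t5}} V2={{t6},{t2,t6},{t4,t6},{t5,t6},{t2,t5,t6},{t4,t5,t6}} V3={{t4},{t1,t4},{t4,t5},{t4,t6},{t4,t5,t6}} V4={{t3},{t1,t3},{t3,t5},{t1,t3,t5}} V5={{t2},{t2,t5},{t2,t6},{t2,t5,t6}} V6={{t5},{t1,t5},{t2,t5},{t3,t5},{t4,t5},{t5,t6},{t1,t3,t5},{t2,t5,t6},{t4,t5,t6}}
  V13={{t1,t4}} V14={{t1,t3},{t1,t3,t5}} V16={{t1,t5},{t1,t3,t5}} V23={{t4,t6},{t4,t5,t6}} V25={{t2,t6},{t2,t5,t6}} V26={{t5,t6},{t2,t5,t6},{t4,t5,t6}} V36={{t4,t5},{t4,t5,t6}} V46={{t3,t5},{t1,t3,t5}} V56={{t2,t5},{t2,t5,t6}}
  V146={{t1,t3,t5}} V236={{t4,t5,t6}} V256={{t2,t5,t6}}
C dims 6,9,3; δ0: rk_F5 5; δ1: rk_F5 3
Ȟ^0 = (6 − 5) − 0 = 1, so Ȟ^0 ≅ Z/5
Ȟ^1 = (9 − 3) − 5 = 1, so Ȟ^1 ≅ Z/5
Ȟ^2 = (3 − 0) − 3 = 0, so Ȟ^2 ≅ 0


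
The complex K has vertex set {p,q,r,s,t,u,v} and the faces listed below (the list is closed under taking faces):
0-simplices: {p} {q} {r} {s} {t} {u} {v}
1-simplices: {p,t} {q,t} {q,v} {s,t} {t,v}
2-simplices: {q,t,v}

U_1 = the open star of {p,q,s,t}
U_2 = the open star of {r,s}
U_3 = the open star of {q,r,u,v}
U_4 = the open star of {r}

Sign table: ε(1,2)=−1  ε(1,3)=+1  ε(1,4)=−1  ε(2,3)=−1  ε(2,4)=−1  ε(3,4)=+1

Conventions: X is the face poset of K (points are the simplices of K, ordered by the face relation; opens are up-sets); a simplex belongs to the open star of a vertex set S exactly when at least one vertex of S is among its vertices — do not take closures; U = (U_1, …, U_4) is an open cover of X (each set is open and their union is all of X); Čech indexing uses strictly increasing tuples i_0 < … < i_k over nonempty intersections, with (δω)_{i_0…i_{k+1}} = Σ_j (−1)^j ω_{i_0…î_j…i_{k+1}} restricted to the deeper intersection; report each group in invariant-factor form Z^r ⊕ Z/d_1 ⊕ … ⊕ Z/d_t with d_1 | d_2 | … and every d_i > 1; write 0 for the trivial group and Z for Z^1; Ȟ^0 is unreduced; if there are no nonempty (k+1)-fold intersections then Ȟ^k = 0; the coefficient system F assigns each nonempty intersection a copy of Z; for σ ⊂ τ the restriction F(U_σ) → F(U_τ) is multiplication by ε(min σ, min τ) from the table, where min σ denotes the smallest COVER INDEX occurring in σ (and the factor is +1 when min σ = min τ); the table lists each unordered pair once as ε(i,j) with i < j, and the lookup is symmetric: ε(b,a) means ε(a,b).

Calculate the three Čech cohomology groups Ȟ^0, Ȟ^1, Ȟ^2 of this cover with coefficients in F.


Ȟ^0 ≅ Z, Ȟ^1 ≅ Z, Ȟ^2 ≅ 0

cover nerve:
  U1={{p},{q},{s},{t},{p,t},{q,t},{q,v},{s,t},{t,v},{q,t,v}} U2={{r},{s},{s,t}} U3={{q},{r},{u},{v},{q,t},{q,v},{t,v},{q,t,v}} U4={{r}}
  U12={{s},{s,t}} U13={{q},{q,t},{q,v},{t,v},{q,t,v}} U23={{r}} U24={{r}} U34={{r}}
  U234={{r}}
C dims 4,5,1; δ0: rk 3, SNF 1^3; δ1: rk 1, SNF 1^1
Ȟ^0: (4−3)−0=1 ⇒ Z
Ȟ^1: (5−1)−3=1 ⇒ Z
Ȟ^2: (1−0)−1=0 ⇒ 0


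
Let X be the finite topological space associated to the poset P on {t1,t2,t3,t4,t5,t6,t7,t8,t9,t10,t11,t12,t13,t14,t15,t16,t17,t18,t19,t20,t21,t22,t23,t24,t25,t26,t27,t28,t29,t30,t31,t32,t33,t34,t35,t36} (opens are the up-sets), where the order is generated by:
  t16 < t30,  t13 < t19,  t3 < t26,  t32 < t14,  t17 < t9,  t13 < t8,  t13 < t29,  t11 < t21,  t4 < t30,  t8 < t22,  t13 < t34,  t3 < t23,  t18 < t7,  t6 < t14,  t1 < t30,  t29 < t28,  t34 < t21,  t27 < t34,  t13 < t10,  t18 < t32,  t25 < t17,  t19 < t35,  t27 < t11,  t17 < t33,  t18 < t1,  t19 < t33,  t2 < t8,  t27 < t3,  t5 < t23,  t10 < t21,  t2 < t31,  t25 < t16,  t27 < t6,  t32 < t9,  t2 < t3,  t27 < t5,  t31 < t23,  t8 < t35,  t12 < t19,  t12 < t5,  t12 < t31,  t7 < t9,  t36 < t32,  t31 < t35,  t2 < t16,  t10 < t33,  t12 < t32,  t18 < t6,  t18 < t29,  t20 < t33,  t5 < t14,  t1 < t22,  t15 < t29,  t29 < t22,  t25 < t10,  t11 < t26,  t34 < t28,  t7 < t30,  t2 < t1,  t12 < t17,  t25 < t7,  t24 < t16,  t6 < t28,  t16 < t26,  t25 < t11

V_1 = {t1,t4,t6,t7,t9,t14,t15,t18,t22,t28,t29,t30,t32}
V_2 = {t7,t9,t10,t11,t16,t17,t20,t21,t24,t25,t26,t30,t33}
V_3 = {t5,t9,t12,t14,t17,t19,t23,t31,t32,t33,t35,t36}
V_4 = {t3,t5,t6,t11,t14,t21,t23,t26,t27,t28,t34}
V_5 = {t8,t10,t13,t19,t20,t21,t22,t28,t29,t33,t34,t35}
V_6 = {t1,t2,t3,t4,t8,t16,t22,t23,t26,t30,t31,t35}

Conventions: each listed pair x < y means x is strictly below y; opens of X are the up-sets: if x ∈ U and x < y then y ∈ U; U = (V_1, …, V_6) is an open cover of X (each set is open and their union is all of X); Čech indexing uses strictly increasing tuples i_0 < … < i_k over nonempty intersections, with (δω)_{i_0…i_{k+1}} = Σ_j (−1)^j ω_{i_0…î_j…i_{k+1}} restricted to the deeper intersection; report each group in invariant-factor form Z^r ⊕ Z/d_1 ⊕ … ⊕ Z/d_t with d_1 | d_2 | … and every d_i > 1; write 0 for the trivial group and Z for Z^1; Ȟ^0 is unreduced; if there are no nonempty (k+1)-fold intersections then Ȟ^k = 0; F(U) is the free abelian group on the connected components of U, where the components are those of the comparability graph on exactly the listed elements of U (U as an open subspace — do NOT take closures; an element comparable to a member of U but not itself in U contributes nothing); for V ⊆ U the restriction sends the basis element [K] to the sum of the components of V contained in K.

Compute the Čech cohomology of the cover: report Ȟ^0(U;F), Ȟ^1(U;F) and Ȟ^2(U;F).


nerve of the cover:
  V12={t7,t9,t30} V13={t9,t14,t32} V14={t6,t14,t28} V15={t22,t28,t29} V16={t1,t4,t22,t30} V23={t9,t17,t33} V24={t11,t21,t26} V25={t10,t20,t21,t33} V26={t16,t26,t30} V34={t5,t14,t23} V35={t19,t33,t35} V36={t23,t31,t35} V45={t21,t28,t34} V46={t3,t23,t26} V56={t8,t22,t35}
  V123={t9} V126={t30} V134={t14} V145={t28} V156={t22} V235={t33} V245={t21} V246={t26} V346={t23} V356={t35}
components per intersection:
  V1: {t1,t4,t6,t7,t9,t14,t15,t18,t22,t28,t29,t30,t32}
  V2: {t7,t9,t10,t11,t16,t17,t20,t21,t24,t25,t26,t30,t33}
  V3: {t5,t9,t12,t14,t17,t19,t23,t31,t32,t33,t35,t36}
  V4: {t3,t5,t6,t11,t14,t21,t23,t26,t27,t28,t34}
  V5: {t8,t10,t13,t19,t20,t21,t22,t28,t29,t33,t34,t35}
  V6: {t1,t2,t3,t4,t8,t16,t22,t23,t26,t30,t31,t35}
  V12: {t7,t9,t30}
  V13: {t9,t14,t32}
  V14: {t6,t14,t28}
  V15: {t22,t28,t29}
  V16: {t1,t4,t22,t30}
  V23: {t9,t17,t33}
  V24: {t11,t21,t26}
  V25: {t10,t20,t21,t33}
  V26: {t16,t26,t30}
  V34: {t5,t14,t23}
  V35: {t19,t33,t35}
  V36: {t23,t31,t35}
  V45: {t21,t28,t34}
  V46: {t3,t23,t26}
  V56: {t8,t22,t35}
  V123: {t9}
  V126: {t30}
  V134: {t14}
  V145: {t28}
  V156: {t22}
  V235: {t33}
  V245: {t21}
  V246: {t26}
  V346: {t23}
  V356: {t35}
C dims 6,15,10; δ0: rk 5, SNF 1^5; δ1: rk 10, SNF 1^9·2
Ȟ^0 = (6 − 5) − 0 = 1, so Ȟ^0 ≅ Z
Ȟ^1 = (15 − 10) − 5 = 0, so Ȟ^1 ≅ 0
Ȟ^2 = (10 − 0) − 10 = 0 plus torsion [2], so Ȟ^2 ≅ Z/2

Ȟ^0 = Z,  Ȟ^1 = 0,  Ȟ^2 = Z/2
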